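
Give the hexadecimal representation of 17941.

Using repeated division by 16 (digits 10–15 are A–F):
17941 ÷ 16 = 1121 remainder 5
1121 ÷ 16 = 70 remainder 1
70 ÷ 16 = 4 remainder 6
4 ÷ 16 = 0 remainder 4
Reading remainders bottom to top: 4615



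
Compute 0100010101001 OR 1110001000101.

OR: 1 when either bit is 1
  0100010101001
| 1110001000101
---------------
  1110011101101
Decimal: 2217 | 7237 = 7405



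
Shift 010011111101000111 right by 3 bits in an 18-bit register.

Original: 010011111101000111 (decimal 81735)
Shift right by 3 positions
Drop the 3 low bits; fill with zeros on the left
Result: 000010011111101000 (decimal 10216)
Equivalent: 81735 >> 3 = 81735 ÷ 2^3 = 10216



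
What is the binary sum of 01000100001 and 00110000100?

Add column by column from the right: bit + bit + carry-in; write the sum mod 2, carry 1 when the sum is 2 or 3.
carry:  00000000000
        01000100001
+       00110000100
-------------------
       001110100101
(the carry out of the leftmost column, 0, becomes the leading bit)
Decimal check:
  01000100001 = 512 + 32 + 1 = 545
  00110000100 = 256 + 128 + 4 = 388
  545 + 388 = 933, and 001110100101 = 512 + 256 + 128 + 32 + 4 + 1 = 933 ✓



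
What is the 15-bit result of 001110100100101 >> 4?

Original: 001110100100101 (decimal 7461)
Shift right by 4 positions
Drop the 4 low bits; fill with zeros on the left
Result: 000000111010010 (decimal 466)
Equivalent: 7461 >> 4 = 7461 ÷ 2^4 = 466



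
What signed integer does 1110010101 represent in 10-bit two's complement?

Binary: 1110010101
Sign bit: 1 (negative)
Invert: 0001101010
Add 1:  0001101011
Magnitude: 0001101011 = 64 + 32 + 8 + 2 + 1 = 107
Value: -107



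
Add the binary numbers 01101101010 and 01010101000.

Add column by column from the right: bit + bit + carry-in; write the sum mod 2, carry 1 when the sum is 2 or 3.
carry:  11111010000
        01101101010
+       01010101000
-------------------
       011000010010
(the carry out of the leftmost column, 0, becomes the leading bit)
Decimal check:
  01101101010 = 512 + 256 + 64 + 32 + 8 + 2 = 874
  01010101000 = 512 + 128 + 32 + 8 = 680
  874 + 680 = 1554, and 011000010010 = 1024 + 512 + 16 + 2 = 1554 ✓



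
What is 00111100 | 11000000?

OR: 1 when either bit is 1
  00111100
| 11000000
----------
  11111100
Decimal: 60 | 192 = 252



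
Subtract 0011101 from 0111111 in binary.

Method 1 - Direct subtraction (column by column from the right: bit − bit − borrow-in; if negative, add 2 and borrow 1 from the next column):
borrow: 0000000
        0111111
-       0011101
---------------
        0100010

Method 2 - Add two's complement:
Two's complement of 0011101: invert → 1100010, add 1 → 1100011
  0111111
+ 1100011
---------
 10100010  (end carry out of the top bit = 1)
Discarding the end carry: 0100010
Decimal check:
  0111111 = 32 + 16 + 8 + 4 + 2 + 1 = 63
  0011101 = 16 + 8 + 4 + 1 = 29
  63 - 29 = 34, and 0100010 = 32 + 2 = 34 ✓



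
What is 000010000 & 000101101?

AND: 1 only when both bits are 1
  000010000
& 000101101
-----------
  000000000
Decimal: 16 & 45 = 0



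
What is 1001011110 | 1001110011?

OR: 1 when either bit is 1
  1001011110
| 1001110011
------------
  1001111111
Decimal: 606 | 627 = 639



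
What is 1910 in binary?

Using repeated division by 2:
1910 ÷ 2 = 955 remainder 0
955 ÷ 2 = 477 remainder 1
477 ÷ 2 = 238 remainder 1
238 ÷ 2 = 119 remainder 0
119 ÷ 2 = 59 remainder 1
59 ÷ 2 = 29 remainder 1
29 ÷ 2 = 14 remainder 1
14 ÷ 2 = 7 remainder 0
7 ÷ 2 = 3 remainder 1
3 ÷ 2 = 1 remainder 1
1 ÷ 2 = 0 remainder 1
Reading remainders bottom to top: 11101110110



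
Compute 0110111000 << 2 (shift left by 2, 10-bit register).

Original: 0110111000 (decimal 440)
Shift left by 2 positions
Append 2 zeros on the right and drop the 2 high bits that overflow the 10-bit width
Result: 1011100000 (decimal 736)
Equivalent: 440 << 2 = 440 × 2^2 = 1760, truncated to 10 bits = 736



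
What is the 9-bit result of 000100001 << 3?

Original: 000100001 (decimal 33)
Shift left by 3 positions
Append 3 zeros on the right
Result: 100001000 (decimal 264)
Equivalent: 33 << 3 = 33 × 2^3 = 264



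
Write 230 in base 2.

Using repeated division by 2:
230 ÷ 2 = 115 remainder 0
115 ÷ 2 = 57 remainder 1
57 ÷ 2 = 28 remainder 1
28 ÷ 2 = 14 remainder 0
14 ÷ 2 = 7 remainder 0
7 ÷ 2 = 3 remainder 1
3 ÷ 2 = 1 remainder 1
1 ÷ 2 = 0 remainder 1
Reading remainders bottom to top: 11100110



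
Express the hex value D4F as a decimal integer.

Expand by place value (powers of 16):
Digit values: D = 13, F = 15
D4F = 13 × 16^2 + 4 × 16^1 + 15 × 16^0
= 13 × 256 + 4 × 16 + 15 × 1
= 3328 + 64 + 15
= 3407



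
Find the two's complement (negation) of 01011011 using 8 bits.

Original: 01011011
Step 1 - Invert all bits: 10100100
Step 2 - Add 1: 10100101
Verification: 01011011 + 10100101 = 100000000; discarding the end carry (carry out of the top bit) leaves the 8-bit value 00000000, as required for x + (-x)



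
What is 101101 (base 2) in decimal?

Sum of powers of 2 for each 1-bit:
2^0 + 2^2 + 2^3 + 2^5
= 1 + 4 + 8 + 32
= 45



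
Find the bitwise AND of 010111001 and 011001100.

AND: 1 only when both bits are 1
  010111001
& 011001100
-----------
  010001000
Decimal: 185 & 204 = 136



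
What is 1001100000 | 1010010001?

OR: 1 when either bit is 1
  1001100000
| 1010010001
------------
  1011110001
Decimal: 608 | 657 = 753



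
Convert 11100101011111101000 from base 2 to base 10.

Sum of powers of 2 for each 1-bit:
2^3 + 2^5 + 2^6 + 2^7 + 2^8 + 2^9 + 2^10 + 2^12 + 2^14 + 2^17 + 2^18 + 2^19
= 8 + 32 + 64 + 128 + 256 + 512 + 1024 + 4096 + 16384 + 131072 + 262144 + 524288
= 940008



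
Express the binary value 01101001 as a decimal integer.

Sum of powers of 2 for each 1-bit:
2^0 + 2^3 + 2^5 + 2^6
= 1 + 8 + 32 + 64
= 105



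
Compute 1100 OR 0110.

OR: 1 when either bit is 1
  1100
| 0110
------
  1110
Decimal: 12 | 6 = 14



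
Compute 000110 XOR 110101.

XOR: 1 when bits differ
  000110
^ 110101
--------
  110011
Decimal: 6 ^ 53 = 51



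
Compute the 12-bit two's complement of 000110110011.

Original: 000110110011
Step 1 - Invert all bits: 111001001100
Step 2 - Add 1: 111001001101
Verification: 000110110011 + 111001001101 = 1000000000000; discarding the end carry (carry out of the top bit) leaves the 12-bit value 000000000000, as required for x + (-x)



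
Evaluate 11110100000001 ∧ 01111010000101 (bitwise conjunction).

AND: 1 only when both bits are 1
  11110100000001
& 01111010000101
----------------
  01110000000001
Decimal: 15617 & 7813 = 7169



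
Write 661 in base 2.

Using repeated division by 2:
661 ÷ 2 = 330 remainder 1
330 ÷ 2 = 165 remainder 0
165 ÷ 2 = 82 remainder 1
82 ÷ 2 = 41 remainder 0
41 ÷ 2 = 20 remainder 1
20 ÷ 2 = 10 remainder 0
10 ÷ 2 = 5 remainder 0
5 ÷ 2 = 2 remainder 1
2 ÷ 2 = 1 remainder 0
1 ÷ 2 = 0 remainder 1
Reading remainders bottom to top: 1010010101



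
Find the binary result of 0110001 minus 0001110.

Method 1 - Direct subtraction (column by column from the right: bit − bit − borrow-in; if negative, add 2 and borrow 1 from the next column):
borrow: 0011100
        0110001
-       0001110
---------------
        0100011

Method 2 - Add two's complement:
Two's complement of 0001110: invert → 1110001, add 1 → 1110010
  0110001
+ 1110010
---------
 10100011  (end carry out of the top bit = 1)
Discarding the end carry: 0100011
Decimal check:
  0110001 = 32 + 16 + 1 = 49
  0001110 = 8 + 4 + 2 = 14
  49 - 14 = 35, and 0100011 = 32 + 2 + 1 = 35 ✓



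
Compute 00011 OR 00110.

OR: 1 when either bit is 1
  00011
| 00110
-------
  00111
Decimal: 3 | 6 = 7



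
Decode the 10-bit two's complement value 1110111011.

Binary: 1110111011
Sign bit: 1 (negative)
Invert: 0001000100
Add 1:  0001000101
Magnitude: 0001000101 = 64 + 4 + 1 = 69
Value: -69



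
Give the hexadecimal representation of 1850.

Using repeated division by 16 (digits 10–15 are A–F):
1850 ÷ 16 = 115 remainder 10 (A)
115 ÷ 16 = 7 remainder 3
7 ÷ 16 = 0 remainder 7
Reading remainders bottom to top: 73A



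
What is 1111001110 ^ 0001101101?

XOR: 1 when bits differ
  1111001110
^ 0001101101
------------
  1110100011
Decimal: 974 ^ 109 = 931



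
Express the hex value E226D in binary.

Convert each hex digit to 4 bits:
  E = 1110
  2 = 0010
  2 = 0010
  6 = 0110
  D = 1101
Concatenate: 11100010001001101101



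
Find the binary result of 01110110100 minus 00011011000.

Method 1 - Direct subtraction (column by column from the right: bit − bit − borrow-in; if negative, add 2 and borrow 1 from the next column):
borrow: 00110110000
        01110110100
-       00011011000
-------------------
        01011011100

Method 2 - Add two's complement:
Two's complement of 00011011000: invert → 11100100111, add 1 → 11100101000
  01110110100
+ 11100101000
-------------
 101011011100  (end carry out of the top bit = 1)
Discarding the end carry: 01011011100
Decimal check:
  01110110100 = 512 + 256 + 128 + 32 + 16 + 4 = 948
  00011011000 = 128 + 64 + 16 + 8 = 216
  948 - 216 = 732, and 01011011100 = 512 + 128 + 64 + 16 + 8 + 4 = 732 ✓



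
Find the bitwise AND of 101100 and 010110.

AND: 1 only when both bits are 1
  101100
& 010110
--------
  000100
Decimal: 44 & 22 = 4



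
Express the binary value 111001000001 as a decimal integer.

Sum of powers of 2 for each 1-bit:
2^0 + 2^6 + 2^9 + 2^10 + 2^11
= 1 + 64 + 512 + 1024 + 2048
= 3649



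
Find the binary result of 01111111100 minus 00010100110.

Method 1 - Direct subtraction (column by column from the right: bit − bit − borrow-in; if negative, add 2 and borrow 1 from the next column):
borrow: 00000001100
        01111111100
-       00010100110
-------------------
        01101010110

Method 2 - Add two's complement:
Two's complement of 00010100110: invert → 11101011001, add 1 → 11101011010
  01111111100
+ 11101011010
-------------
 101101010110  (end carry out of the top bit = 1)
Discarding the end carry: 01101010110
Decimal check:
  01111111100 = 512 + 256 + 128 + 64 + 32 + 16 + 8 + 4 = 1020
  00010100110 = 128 + 32 + 4 + 2 = 166
  1020 - 166 = 854, and 01101010110 = 512 + 256 + 64 + 16 + 4 + 2 = 854 ✓



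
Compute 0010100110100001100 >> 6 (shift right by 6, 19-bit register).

Original: 0010100110100001100 (decimal 85260)
Shift right by 6 positions
Drop the 6 low bits; fill with zeros on the left
Result: 0000000010100110100 (decimal 1332)
Equivalent: 85260 >> 6 = 85260 ÷ 2^6 = 1332



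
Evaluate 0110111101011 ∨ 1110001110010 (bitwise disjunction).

OR: 1 when either bit is 1
  0110111101011
| 1110001110010
---------------
  1110111111011
Decimal: 3563 | 7282 = 7675



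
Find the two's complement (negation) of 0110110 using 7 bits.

Original: 0110110
Step 1 - Invert all bits: 1001001
Step 2 - Add 1: 1001010
Verification: 0110110 + 1001010 = 10000000; discarding the end carry (carry out of the top bit) leaves the 7-bit value 0000000, as required for x + (-x)



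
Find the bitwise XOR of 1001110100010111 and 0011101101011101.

XOR: 1 when bits differ
  1001110100010111
^ 0011101101011101
------------------
  1010011001001010
Decimal: 40215 ^ 15197 = 42570



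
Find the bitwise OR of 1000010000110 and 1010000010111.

OR: 1 when either bit is 1
  1000010000110
| 1010000010111
---------------
  1010010010111
Decimal: 4230 | 5143 = 5271



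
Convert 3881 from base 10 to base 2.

Using repeated division by 2:
3881 ÷ 2 = 1940 remainder 1
1940 ÷ 2 = 970 remainder 0
970 ÷ 2 = 485 remainder 0
485 ÷ 2 = 242 remainder 1
242 ÷ 2 = 121 remainder 0
121 ÷ 2 = 60 remainder 1
60 ÷ 2 = 30 remainder 0
30 ÷ 2 = 15 remainder 0
15 ÷ 2 = 7 remainder 1
7 ÷ 2 = 3 remainder 1
3 ÷ 2 = 1 remainder 1
1 ÷ 2 = 0 remainder 1
Reading remainders bottom to top: 111100101001



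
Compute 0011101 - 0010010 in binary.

Method 1 - Direct subtraction (column by column from the right: bit − bit − borrow-in; if negative, add 2 and borrow 1 from the next column):
borrow: 0000100
        0011101
-       0010010
---------------
        0001011

Method 2 - Add two's complement:
Two's complement of 0010010: invert → 1101101, add 1 → 1101110
  0011101
+ 1101110
---------
 10001011  (end carry out of the top bit = 1)
Discarding the end carry: 0001011
Decimal check:
  0011101 = 16 + 8 + 4 + 1 = 29
  0010010 = 16 + 2 = 18
  29 - 18 = 11, and 0001011 = 8 + 2 + 1 = 11 ✓



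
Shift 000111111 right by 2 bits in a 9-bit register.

Original: 000111111 (decimal 63)
Shift right by 2 positions
Drop the 2 low bits; fill with zeros on the left
Result: 000001111 (decimal 15)
Equivalent: 63 >> 2 = 63 ÷ 2^2 = 15



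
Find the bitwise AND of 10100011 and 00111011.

AND: 1 only when both bits are 1
  10100011
& 00111011
----------
  00100011
Decimal: 163 & 59 = 35



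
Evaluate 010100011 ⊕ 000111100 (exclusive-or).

XOR: 1 when bits differ
  010100011
^ 000111100
-----------
  010011111
Decimal: 163 ^ 60 = 159



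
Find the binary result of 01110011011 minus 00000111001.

Method 1 - Direct subtraction (column by column from the right: bit − bit − borrow-in; if negative, add 2 and borrow 1 from the next column):
borrow: 00011000000
        01110011011
-       00000111001
-------------------
        01101100010

Method 2 - Add two's complement:
Two's complement of 00000111001: invert → 11111000110, add 1 → 11111000111
  01110011011
+ 11111000111
-------------
 101101100010  (end carry out of the top bit = 1)
Discarding the end carry: 01101100010
Decimal check:
  01110011011 = 512 + 256 + 128 + 16 + 8 + 2 + 1 = 923
  00000111001 = 32 + 16 + 8 + 1 = 57
  923 - 57 = 866, and 01101100010 = 512 + 256 + 64 + 32 + 2 = 866 ✓



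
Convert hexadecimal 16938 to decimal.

Expand by place value (powers of 16):
16938 = 1 × 16^4 + 6 × 16^3 + 9 × 16^2 + 3 × 16^1 + 8 × 16^0
= 1 × 65536 + 6 × 4096 + 9 × 256 + 3 × 16 + 8 × 1
= 65536 + 24576 + 2304 + 48 + 8
= 92472



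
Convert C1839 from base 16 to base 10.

Expand by place value (powers of 16):
Digit values: C = 12
C1839 = 12 × 16^4 + 1 × 16^3 + 8 × 16^2 + 3 × 16^1 + 9 × 16^0
= 12 × 65536 + 1 × 4096 + 8 × 256 + 3 × 16 + 9 × 1
= 786432 + 4096 + 2048 + 48 + 9
= 792633



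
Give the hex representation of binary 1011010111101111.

Group into 4-bit nibbles from right:
  1011 = B
  0101 = 5
  1110 = E
  1111 = F
Result: B5EF



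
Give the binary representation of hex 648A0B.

Convert each hex digit to 4 bits:
  6 = 0110
  4 = 0100
  8 = 1000
  A = 1010
  0 = 0000
  B = 1011
Concatenate: 011001001000101000001011



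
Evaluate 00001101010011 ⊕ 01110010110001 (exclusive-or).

XOR: 1 when bits differ
  00001101010011
^ 01110010110001
----------------
  01111111100010
Decimal: 851 ^ 7345 = 8162



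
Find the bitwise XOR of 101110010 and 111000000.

XOR: 1 when bits differ
  101110010
^ 111000000
-----------
  010110010
Decimal: 370 ^ 448 = 178



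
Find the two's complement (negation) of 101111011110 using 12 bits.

Original (sign bit 1, negative): 101111011110
Step 1 - Invert all bits: 010000100001
Step 2 - Add 1: 010000100010
Verification: 101111011110 + 010000100010 = 1000000000000; discarding the end carry (carry out of the top bit) leaves the 12-bit value 000000000000, as required for x + (-x)



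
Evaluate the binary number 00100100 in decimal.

Sum of powers of 2 for each 1-bit:
2^2 + 2^5
= 4 + 32
= 36



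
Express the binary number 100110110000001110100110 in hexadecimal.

Group into 4-bit nibbles from right:
  1001 = 9
  1011 = B
  0000 = 0
  0011 = 3
  1010 = A
  0110 = 6
Result: 9B03A6



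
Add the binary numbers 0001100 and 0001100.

Add column by column from the right: bit + bit + carry-in; write the sum mod 2, carry 1 when the sum is 2 or 3.
carry:  0011000
        0001100
+       0001100
---------------
       00011000
(the carry out of the leftmost column, 0, becomes the leading bit)
Decimal check:
  0001100 = 8 + 4 = 12
  0001100 = 8 + 4 = 12
  12 + 12 = 24, and 00011000 = 16 + 8 = 24 ✓



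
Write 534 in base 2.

Using repeated division by 2:
534 ÷ 2 = 267 remainder 0
267 ÷ 2 = 133 remainder 1
133 ÷ 2 = 66 remainder 1
66 ÷ 2 = 33 remainder 0
33 ÷ 2 = 16 remainder 1
16 ÷ 2 = 8 remainder 0
8 ÷ 2 = 4 remainder 0
4 ÷ 2 = 2 remainder 0
2 ÷ 2 = 1 remainder 0
1 ÷ 2 = 0 remainder 1
Reading remainders bottom to top: 1000010110



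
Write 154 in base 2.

Using repeated division by 2:
154 ÷ 2 = 77 remainder 0
77 ÷ 2 = 38 remainder 1
38 ÷ 2 = 19 remainder 0
19 ÷ 2 = 9 remainder 1
9 ÷ 2 = 4 remainder 1
4 ÷ 2 = 2 remainder 0
2 ÷ 2 = 1 remainder 0
1 ÷ 2 = 0 remainder 1
Reading remainders bottom to top: 10011010



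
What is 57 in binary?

Using repeated division by 2:
57 ÷ 2 = 28 remainder 1
28 ÷ 2 = 14 remainder 0
14 ÷ 2 = 7 remainder 0
7 ÷ 2 = 3 remainder 1
3 ÷ 2 = 1 remainder 1
1 ÷ 2 = 0 remainder 1
Reading remainders bottom to top: 111001



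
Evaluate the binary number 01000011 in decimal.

Sum of powers of 2 for each 1-bit:
2^0 + 2^1 + 2^6
= 1 + 2 + 64
= 67



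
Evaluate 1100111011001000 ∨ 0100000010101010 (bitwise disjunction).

OR: 1 when either bit is 1
  1100111011001000
| 0100000010101010
------------------
  1100111011101010
Decimal: 52936 | 16554 = 52970



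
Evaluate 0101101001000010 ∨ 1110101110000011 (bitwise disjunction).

OR: 1 when either bit is 1
  0101101001000010
| 1110101110000011
------------------
  1111101111000011
Decimal: 23106 | 60291 = 64451



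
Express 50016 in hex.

Using repeated division by 16 (digits 10–15 are A–F):
50016 ÷ 16 = 3126 remainder 0
3126 ÷ 16 = 195 remainder 6
195 ÷ 16 = 12 remainder 3
12 ÷ 16 = 0 remainder 12 (C)
Reading remainders bottom to top: C360



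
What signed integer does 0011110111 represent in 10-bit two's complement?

Binary: 0011110111
Sign bit: 0 (non-negative)
Read directly as an unsigned value:
0011110111 = 128 + 64 + 32 + 16 + 4 + 2 + 1 = 247
Value: 247



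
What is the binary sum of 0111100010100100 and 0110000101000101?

Add column by column from the right: bit + bit + carry-in; write the sum mod 2, carry 1 when the sum is 2 or 3.
carry:  1100000000001000
        0111100010100100
+       0110000101000101
------------------------
       01101100111101001
(the carry out of the leftmost column, 0, becomes the leading bit)
Decimal check:
  0111100010100100 = 16384 + 8192 + 4096 + 2048 + 128 + 32 + 4 = 30884
  0110000101000101 = 16384 + 8192 + 256 + 64 + 4 + 1 = 24901
  30884 + 24901 = 55785, and 01101100111101001 = 32768 + 16384 + 4096 + 2048 + 256 + 128 + 64 + 32 + 8 + 1 = 55785 ✓



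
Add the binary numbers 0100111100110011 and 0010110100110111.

Add column by column from the right: bit + bit + carry-in; write the sum mod 2, carry 1 when the sum is 2 or 3.
carry:  0001111001101110
        0100111100110011
+       0010110100110111
------------------------
       00111110001101010
(the carry out of the leftmost column, 0, becomes the leading bit)
Decimal check:
  0100111100110011 = 16384 + 2048 + 1024 + 512 + 256 + 32 + 16 + 2 + 1 = 20275
  0010110100110111 = 8192 + 2048 + 1024 + 256 + 32 + 16 + 4 + 2 + 1 = 11575
  20275 + 11575 = 31850, and 00111110001101010 = 16384 + 8192 + 4096 + 2048 + 1024 + 64 + 32 + 8 + 2 = 31850 ✓



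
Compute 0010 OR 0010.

OR: 1 when either bit is 1
  0010
| 0010
------
  0010
Decimal: 2 | 2 = 2



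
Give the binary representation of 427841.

Using repeated division by 2:
427841 ÷ 2 = 213920 remainder 1
213920 ÷ 2 = 106960 remainder 0
106960 ÷ 2 = 53480 remainder 0
53480 ÷ 2 = 26740 remainder 0
26740 ÷ 2 = 13370 remainder 0
13370 ÷ 2 = 6685 remainder 0
6685 ÷ 2 = 3342 remainder 1
3342 ÷ 2 = 1671 remainder 0
1671 ÷ 2 = 835 remainder 1
835 ÷ 2 = 417 remainder 1
417 ÷ 2 = 208 remainder 1
208 ÷ 2 = 104 remainder 0
104 ÷ 2 = 52 remainder 0
52 ÷ 2 = 26 remainder 0
26 ÷ 2 = 13 remainder 0
13 ÷ 2 = 6 remainder 1
6 ÷ 2 = 3 remainder 0
3 ÷ 2 = 1 remainder 1
1 ÷ 2 = 0 remainder 1
Reading remainders bottom to top: 1101000011101000001



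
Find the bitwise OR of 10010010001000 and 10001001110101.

OR: 1 when either bit is 1
  10010010001000
| 10001001110101
----------------
  10011011111101
Decimal: 9352 | 8821 = 9981



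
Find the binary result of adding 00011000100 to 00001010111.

Add column by column from the right: bit + bit + carry-in; write the sum mod 2, carry 1 when the sum is 2 or 3.
carry:  00110001000
        00011000100
+       00001010111
-------------------
       000100011011
(the carry out of the leftmost column, 0, becomes the leading bit)
Decimal check:
  00011000100 = 128 + 64 + 4 = 196
  00001010111 = 64 + 16 + 4 + 2 + 1 = 87
  196 + 87 = 283, and 000100011011 = 256 + 16 + 8 + 2 + 1 = 283 ✓



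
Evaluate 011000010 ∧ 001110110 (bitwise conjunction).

AND: 1 only when both bits are 1
  011000010
& 001110110
-----------
  001000010
Decimal: 194 & 118 = 66



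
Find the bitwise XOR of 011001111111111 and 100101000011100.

XOR: 1 when bits differ
  011001111111111
^ 100101000011100
-----------------
  111100111100011
Decimal: 13311 ^ 18972 = 31203



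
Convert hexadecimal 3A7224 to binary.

Convert each hex digit to 4 bits:
  3 = 0011
  A = 1010
  7 = 0111
  2 = 0010
  2 = 0010
  4 = 0100
Concatenate: 001110100111001000100100



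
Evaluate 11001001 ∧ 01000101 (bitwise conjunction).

AND: 1 only when both bits are 1
  11001001
& 01000101
----------
  01000001
Decimal: 201 & 69 = 65



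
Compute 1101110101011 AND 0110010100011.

AND: 1 only when both bits are 1
  1101110101011
& 0110010100011
---------------
  0100010100011
Decimal: 7083 & 3235 = 2211



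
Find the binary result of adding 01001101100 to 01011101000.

Add column by column from the right: bit + bit + carry-in; write the sum mod 2, carry 1 when the sum is 2 or 3.
carry:  10111010000
        01001101100
+       01011101000
-------------------
       010101010100
(the carry out of the leftmost column, 0, becomes the leading bit)
Decimal check:
  01001101100 = 512 + 64 + 32 + 8 + 4 = 620
  01011101000 = 512 + 128 + 64 + 32 + 8 = 744
  620 + 744 = 1364, and 010101010100 = 1024 + 256 + 64 + 16 + 4 = 1364 ✓



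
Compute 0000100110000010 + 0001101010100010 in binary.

Add column by column from the right: bit + bit + carry-in; write the sum mod 2, carry 1 when the sum is 2 or 3.
carry:  0011011100000100
        0000100110000010
+       0001101010100010
------------------------
       00010010000100100
(the carry out of the leftmost column, 0, becomes the leading bit)
Decimal check:
  0000100110000010 = 2048 + 256 + 128 + 2 = 2434
  0001101010100010 = 4096 + 2048 + 512 + 128 + 32 + 2 = 6818
  2434 + 6818 = 9252, and 00010010000100100 = 8192 + 1024 + 32 + 4 = 9252 ✓



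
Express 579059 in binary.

Using repeated division by 2:
579059 ÷ 2 = 289529 remainder 1
289529 ÷ 2 = 144764 remainder 1
144764 ÷ 2 = 72382 remainder 0
72382 ÷ 2 = 36191 remainder 0
36191 ÷ 2 = 18095 remainder 1
18095 ÷ 2 = 9047 remainder 1
9047 ÷ 2 = 4523 remainder 1
4523 ÷ 2 = 2261 remainder 1
2261 ÷ 2 = 1130 remainder 1
1130 ÷ 2 = 565 remainder 0
565 ÷ 2 = 282 remainder 1
282 ÷ 2 = 141 remainder 0
141 ÷ 2 = 70 remainder 1
70 ÷ 2 = 35 remainder 0
35 ÷ 2 = 17 remainder 1
17 ÷ 2 = 8 remainder 1
8 ÷ 2 = 4 remainder 0
4 ÷ 2 = 2 remainder 0
2 ÷ 2 = 1 remainder 0
1 ÷ 2 = 0 remainder 1
Reading remainders bottom to top: 10001101010111110011



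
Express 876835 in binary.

Using repeated division by 2:
876835 ÷ 2 = 438417 remainder 1
438417 ÷ 2 = 219208 remainder 1
219208 ÷ 2 = 109604 remainder 0
109604 ÷ 2 = 54802 remainder 0
54802 ÷ 2 = 27401 remainder 0
27401 ÷ 2 = 13700 remainder 1
13700 ÷ 2 = 6850 remainder 0
6850 ÷ 2 = 3425 remainder 0
3425 ÷ 2 = 1712 remainder 1
1712 ÷ 2 = 856 remainder 0
856 ÷ 2 = 428 remainder 0
428 ÷ 2 = 214 remainder 0
214 ÷ 2 = 107 remainder 0
107 ÷ 2 = 53 remainder 1
53 ÷ 2 = 26 remainder 1
26 ÷ 2 = 13 remainder 0
13 ÷ 2 = 6 remainder 1
6 ÷ 2 = 3 remainder 0
3 ÷ 2 = 1 remainder 1
1 ÷ 2 = 0 remainder 1
Reading remainders bottom to top: 11010110000100100011



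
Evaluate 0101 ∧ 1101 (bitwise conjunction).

AND: 1 only when both bits are 1
  0101
& 1101
------
  0101
Decimal: 5 & 13 = 5



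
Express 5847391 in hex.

Using repeated division by 16 (digits 10–15 are A–F):
5847391 ÷ 16 = 365461 remainder 15 (F)
365461 ÷ 16 = 22841 remainder 5
22841 ÷ 16 = 1427 remainder 9
1427 ÷ 16 = 89 remainder 3
89 ÷ 16 = 5 remainder 9
5 ÷ 16 = 0 remainder 5
Reading remainders bottom to top: 59395F



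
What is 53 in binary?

Using repeated division by 2:
53 ÷ 2 = 26 remainder 1
26 ÷ 2 = 13 remainder 0
13 ÷ 2 = 6 remainder 1
6 ÷ 2 = 3 remainder 0
3 ÷ 2 = 1 remainder 1
1 ÷ 2 = 0 remainder 1
Reading remainders bottom to top: 110101



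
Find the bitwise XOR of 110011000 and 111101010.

XOR: 1 when bits differ
  110011000
^ 111101010
-----------
  001110010
Decimal: 408 ^ 490 = 114



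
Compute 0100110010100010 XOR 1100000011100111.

XOR: 1 when bits differ
  0100110010100010
^ 1100000011100111
------------------
  1000110001000101
Decimal: 19618 ^ 49383 = 35909



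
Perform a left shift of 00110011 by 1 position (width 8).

Original: 00110011 (decimal 51)
Shift left by 1 position
Append 1 zero on the right
Result: 01100110 (decimal 102)
Equivalent: 51 << 1 = 51 × 2^1 = 102



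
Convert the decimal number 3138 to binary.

Using repeated division by 2:
3138 ÷ 2 = 1569 remainder 0
1569 ÷ 2 = 784 remainder 1
784 ÷ 2 = 392 remainder 0
392 ÷ 2 = 196 remainder 0
196 ÷ 2 = 98 remainder 0
98 ÷ 2 = 49 remainder 0
49 ÷ 2 = 24 remainder 1
24 ÷ 2 = 12 remainder 0
12 ÷ 2 = 6 remainder 0
6 ÷ 2 = 3 remainder 0
3 ÷ 2 = 1 remainder 1
1 ÷ 2 = 0 remainder 1
Reading remainders bottom to top: 110001000010



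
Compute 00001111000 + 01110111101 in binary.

Add column by column from the right: bit + bit + carry-in; write the sum mod 2, carry 1 when the sum is 2 or 3.
carry:  11111110000
        00001111000
+       01110111101
-------------------
       010000110101
(the carry out of the leftmost column, 0, becomes the leading bit)
Decimal check:
  00001111000 = 64 + 32 + 16 + 8 = 120
  01110111101 = 512 + 256 + 128 + 32 + 16 + 8 + 4 + 1 = 957
  120 + 957 = 1077, and 010000110101 = 1024 + 32 + 16 + 4 + 1 = 1077 ✓



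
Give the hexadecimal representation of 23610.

Using repeated division by 16 (digits 10–15 are A–F):
23610 ÷ 16 = 1475 remainder 10 (A)
1475 ÷ 16 = 92 remainder 3
92 ÷ 16 = 5 remainder 12 (C)
5 ÷ 16 = 0 remainder 5
Reading remainders bottom to top: 5C3A



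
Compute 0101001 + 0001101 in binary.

Add column by column from the right: bit + bit + carry-in; write the sum mod 2, carry 1 when the sum is 2 or 3.
carry:  0010010
        0101001
+       0001101
---------------
       00110110
(the carry out of the leftmost column, 0, becomes the leading bit)
Decimal check:
  0101001 = 32 + 8 + 1 = 41
  0001101 = 8 + 4 + 1 = 13
  41 + 13 = 54, and 00110110 = 32 + 16 + 4 + 2 = 54 ✓



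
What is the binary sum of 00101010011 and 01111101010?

Add column by column from the right: bit + bit + carry-in; write the sum mod 2, carry 1 when the sum is 2 or 3.
carry:  11110000100
        00101010011
+       01111101010
-------------------
       010100111101
(the carry out of the leftmost column, 0, becomes the leading bit)
Decimal check:
  00101010011 = 256 + 64 + 16 + 2 + 1 = 339
  01111101010 = 512 + 256 + 128 + 64 + 32 + 8 + 2 = 1002
  339 + 1002 = 1341, and 010100111101 = 1024 + 256 + 32 + 16 + 8 + 4 + 1 = 1341 ✓



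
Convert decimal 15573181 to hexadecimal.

Using repeated division by 16 (digits 10–15 are A–F):
15573181 ÷ 16 = 973323 remainder 13 (D)
973323 ÷ 16 = 60832 remainder 11 (B)
60832 ÷ 16 = 3802 remainder 0
3802 ÷ 16 = 237 remainder 10 (A)
237 ÷ 16 = 14 remainder 13 (D)
14 ÷ 16 = 0 remainder 14 (E)
Reading remainders bottom to top: EDA0BD



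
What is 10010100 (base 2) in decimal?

Sum of powers of 2 for each 1-bit:
2^2 + 2^4 + 2^7
= 4 + 16 + 128
= 148



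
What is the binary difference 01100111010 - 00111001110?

Method 1 - Direct subtraction (column by column from the right: bit − bit − borrow-in; if negative, add 2 and borrow 1 from the next column):
borrow: 01110011000
        01100111010
-       00111001110
-------------------
        00101101100

Method 2 - Add two's complement:
Two's complement of 00111001110: invert → 11000110001, add 1 → 11000110010
  01100111010
+ 11000110010
-------------
 100101101100  (end carry out of the top bit = 1)
Discarding the end carry: 00101101100
Decimal check:
  01100111010 = 512 + 256 + 32 + 16 + 8 + 2 = 826
  00111001110 = 256 + 128 + 64 + 8 + 4 + 2 = 462
  826 - 462 = 364, and 00101101100 = 256 + 64 + 32 + 8 + 4 = 364 ✓



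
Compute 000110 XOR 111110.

XOR: 1 when bits differ
  000110
^ 111110
--------
  111000
Decimal: 6 ^ 62 = 56



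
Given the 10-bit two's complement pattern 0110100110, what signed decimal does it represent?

Binary: 0110100110
Sign bit: 0 (non-negative)
Read directly as an unsigned value:
0110100110 = 256 + 128 + 32 + 4 + 2 = 422
Value: 422



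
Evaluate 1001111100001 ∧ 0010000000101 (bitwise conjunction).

AND: 1 only when both bits are 1
  1001111100001
& 0010000000101
---------------
  0000000000001
Decimal: 5089 & 1029 = 1



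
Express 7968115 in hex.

Using repeated division by 16 (digits 10–15 are A–F):
7968115 ÷ 16 = 498007 remainder 3
498007 ÷ 16 = 31125 remainder 7
31125 ÷ 16 = 1945 remainder 5
1945 ÷ 16 = 121 remainder 9
121 ÷ 16 = 7 remainder 9
7 ÷ 16 = 0 remainder 7
Reading remainders bottom to top: 799573



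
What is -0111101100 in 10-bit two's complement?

Original: 0111101100
Step 1 - Invert all bits: 1000010011
Step 2 - Add 1: 1000010100
Verification: 0111101100 + 1000010100 = 10000000000; discarding the end carry (carry out of the top bit) leaves the 10-bit value 0000000000, as required for x + (-x)



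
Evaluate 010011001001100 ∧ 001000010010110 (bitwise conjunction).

AND: 1 only when both bits are 1
  010011001001100
& 001000010010110
-----------------
  000000000000100
Decimal: 9804 & 4246 = 4



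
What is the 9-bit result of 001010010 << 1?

Original: 001010010 (decimal 82)
Shift left by 1 position
Append 1 zero on the right
Result: 010100100 (decimal 164)
Equivalent: 82 << 1 = 82 × 2^1 = 164



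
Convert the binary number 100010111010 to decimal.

Sum of powers of 2 for each 1-bit:
2^1 + 2^3 + 2^4 + 2^5 + 2^7 + 2^11
= 2 + 8 + 16 + 32 + 128 + 2048
= 2234



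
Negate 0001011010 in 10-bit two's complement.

Original: 0001011010
Step 1 - Invert all bits: 1110100101
Step 2 - Add 1: 1110100110
Verification: 0001011010 + 1110100110 = 10000000000; discarding the end carry (carry out of the top bit) leaves the 10-bit value 0000000000, as required for x + (-x)



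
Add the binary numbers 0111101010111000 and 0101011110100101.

Add column by column from the right: bit + bit + carry-in; write the sum mod 2, carry 1 when the sum is 2 or 3.
carry:  1111111101000000
        0111101010111000
+       0101011110100101
------------------------
       01101001001011101
(the carry out of the leftmost column, 0, becomes the leading bit)
Decimal check:
  0111101010111000 = 16384 + 8192 + 4096 + 2048 + 512 + 128 + 32 + 16 + 8 = 31416
  0101011110100101 = 16384 + 4096 + 1024 + 512 + 256 + 128 + 32 + 4 + 1 = 22437
  31416 + 22437 = 53853, and 01101001001011101 = 32768 + 16384 + 4096 + 512 + 64 + 16 + 8 + 4 + 1 = 53853 ✓



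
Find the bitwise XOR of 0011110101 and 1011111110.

XOR: 1 when bits differ
  0011110101
^ 1011111110
------------
  1000001011
Decimal: 245 ^ 766 = 523



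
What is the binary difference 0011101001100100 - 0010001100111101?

Method 1 - Direct subtraction (column by column from the right: bit − bit − borrow-in; if negative, add 2 and borrow 1 from the next column):
borrow: 0000111001111110
        0011101001100100
-       0010001100111101
------------------------
        0001011100100111

Method 2 - Add two's complement:
Two's complement of 0010001100111101: invert → 1101110011000010, add 1 → 1101110011000011
  0011101001100100
+ 1101110011000011
------------------
 10001011100100111  (end carry out of the top bit = 1)
Discarding the end carry: 0001011100100111
Decimal check:
  0011101001100100 = 8192 + 4096 + 2048 + 512 + 64 + 32 + 4 = 14948
  0010001100111101 = 8192 + 512 + 256 + 32 + 16 + 8 + 4 + 1 = 9021
  14948 - 9021 = 5927, and 0001011100100111 = 4096 + 1024 + 512 + 256 + 32 + 4 + 2 + 1 = 5927 ✓



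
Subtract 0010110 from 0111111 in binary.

Method 1 - Direct subtraction (column by column from the right: bit − bit − borrow-in; if negative, add 2 and borrow 1 from the next column):
borrow: 0000000
        0111111
-       0010110
---------------
        0101001

Method 2 - Add two's complement:
Two's complement of 0010110: invert → 1101001, add 1 → 1101010
  0111111
+ 1101010
---------
 10101001  (end carry out of the top bit = 1)
Discarding the end carry: 0101001
Decimal check:
  0111111 = 32 + 16 + 8 + 4 + 2 + 1 = 63
  0010110 = 16 + 4 + 2 = 22
  63 - 22 = 41, and 0101001 = 32 + 8 + 1 = 41 ✓



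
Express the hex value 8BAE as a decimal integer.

Expand by place value (powers of 16):
Digit values: B = 11, A = 10, E = 14
8BAE = 8 × 16^3 + 11 × 16^2 + 10 × 16^1 + 14 × 16^0
= 8 × 4096 + 11 × 256 + 10 × 16 + 14 × 1
= 32768 + 2816 + 160 + 14
= 35758



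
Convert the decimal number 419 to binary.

Using repeated division by 2:
419 ÷ 2 = 209 remainder 1
209 ÷ 2 = 104 remainder 1
104 ÷ 2 = 52 remainder 0
52 ÷ 2 = 26 remainder 0
26 ÷ 2 = 13 remainder 0
13 ÷ 2 = 6 remainder 1
6 ÷ 2 = 3 remainder 0
3 ÷ 2 = 1 remainder 1
1 ÷ 2 = 0 remainder 1
Reading remainders bottom to top: 110100011



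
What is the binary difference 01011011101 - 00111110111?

Method 1 - Direct subtraction (column by column from the right: bit − bit − borrow-in; if negative, add 2 and borrow 1 from the next column):
borrow: 01111001100
        01011011101
-       00111110111
-------------------
        00011100110

Method 2 - Add two's complement:
Two's complement of 00111110111: invert → 11000001000, add 1 → 11000001001
  01011011101
+ 11000001001
-------------
 100011100110  (end carry out of the top bit = 1)
Discarding the end carry: 00011100110
Decimal check:
  01011011101 = 512 + 128 + 64 + 16 + 8 + 4 + 1 = 733
  00111110111 = 256 + 128 + 64 + 32 + 16 + 4 + 2 + 1 = 503
  733 - 503 = 230, and 00011100110 = 128 + 64 + 32 + 4 + 2 = 230 ✓



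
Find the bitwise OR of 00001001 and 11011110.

OR: 1 when either bit is 1
  00001001
| 11011110
----------
  11011111
Decimal: 9 | 222 = 223



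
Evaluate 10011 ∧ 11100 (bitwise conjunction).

AND: 1 only when both bits are 1
  10011
& 11100
-------
  10000
Decimal: 19 & 28 = 16



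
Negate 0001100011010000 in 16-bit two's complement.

Original: 0001100011010000
Step 1 - Invert all bits: 1110011100101111
Step 2 - Add 1: 1110011100110000
Verification: 0001100011010000 + 1110011100110000 = 10000000000000000; discarding the end carry (carry out of the top bit) leaves the 16-bit value 0000000000000000, as required for x + (-x)



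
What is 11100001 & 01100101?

AND: 1 only when both bits are 1
  11100001
& 01100101
----------
  01100001
Decimal: 225 & 101 = 97



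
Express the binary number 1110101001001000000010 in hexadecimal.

Group into 4-bit nibbles from right:
  0011 = 3
  1010 = A
  1001 = 9
  0010 = 2
  0000 = 0
  0010 = 2
Result: 3A9202



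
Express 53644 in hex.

Using repeated division by 16 (digits 10–15 are A–F):
53644 ÷ 16 = 3352 remainder 12 (C)
3352 ÷ 16 = 209 remainder 8
209 ÷ 16 = 13 remainder 1
13 ÷ 16 = 0 remainder 13 (D)
Reading remainders bottom to top: D18C



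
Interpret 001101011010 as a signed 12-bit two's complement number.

Binary: 001101011010
Sign bit: 0 (non-negative)
Read directly as an unsigned value:
001101011010 = 512 + 256 + 64 + 16 + 8 + 2 = 858
Value: 858



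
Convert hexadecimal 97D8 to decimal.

Expand by place value (powers of 16):
Digit values: D = 13
97D8 = 9 × 16^3 + 7 × 16^2 + 13 × 16^1 + 8 × 16^0
= 9 × 4096 + 7 × 256 + 13 × 16 + 8 × 1
= 36864 + 1792 + 208 + 8
= 38872



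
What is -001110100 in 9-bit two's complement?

Original: 001110100
Step 1 - Invert all bits: 110001011
Step 2 - Add 1: 110001100
Verification: 001110100 + 110001100 = 1000000000; discarding the end carry (carry out of the top bit) leaves the 9-bit value 000000000, as required for x + (-x)



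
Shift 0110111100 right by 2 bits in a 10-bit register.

Original: 0110111100 (decimal 444)
Shift right by 2 positions
Drop the 2 low bits; fill with zeros on the left
Result: 0001101111 (decimal 111)
Equivalent: 444 >> 2 = 444 ÷ 2^2 = 111



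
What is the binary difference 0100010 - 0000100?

Method 1 - Direct subtraction (column by column from the right: bit − bit − borrow-in; if negative, add 2 and borrow 1 from the next column):
borrow: 0111000
        0100010
-       0000100
---------------
        0011110

Method 2 - Add two's complement:
Two's complement of 0000100: invert → 1111011, add 1 → 1111100
  0100010
+ 1111100
---------
 10011110  (end carry out of the top bit = 1)
Discarding the end carry: 0011110
Decimal check:
  0100010 = 32 + 2 = 34
  0000100 = 4
  34 - 4 = 30, and 0011110 = 16 + 8 + 4 + 2 = 30 ✓



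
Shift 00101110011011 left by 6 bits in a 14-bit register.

Original: 00101110011011 (decimal 2971)
Shift left by 6 positions
Append 6 zeros on the right and drop the 6 high bits that overflow the 14-bit width
Result: 10011011000000 (decimal 9920)
Equivalent: 2971 << 6 = 2971 × 2^6 = 190144, truncated to 14 bits = 9920



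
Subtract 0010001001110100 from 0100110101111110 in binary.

Method 1 - Direct subtraction (column by column from the right: bit − bit − borrow-in; if negative, add 2 and borrow 1 from the next column):
borrow: 0100010000000000
        0100110101111110
-       0010001001110100
------------------------
        0010101100001010

Method 2 - Add two's complement:
Two's complement of 0010001001110100: invert → 1101110110001011, add 1 → 1101110110001100
  0100110101111110
+ 1101110110001100
------------------
 10010101100001010  (end carry out of the top bit = 1)
Discarding the end carry: 0010101100001010
Decimal check:
  0100110101111110 = 16384 + 2048 + 1024 + 256 + 64 + 32 + 16 + 8 + 4 + 2 = 19838
  0010001001110100 = 8192 + 512 + 64 + 32 + 16 + 4 = 8820
  19838 - 8820 = 11018, and 0010101100001010 = 8192 + 2048 + 512 + 256 + 8 + 2 = 11018 ✓



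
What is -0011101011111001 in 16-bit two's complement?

Original: 0011101011111001
Step 1 - Invert all bits: 1100010100000110
Step 2 - Add 1: 1100010100000111
Verification: 0011101011111001 + 1100010100000111 = 10000000000000000; discarding the end carry (carry out of the top bit) leaves the 16-bit value 0000000000000000, as required for x + (-x)



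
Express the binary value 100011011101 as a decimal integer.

Sum of powers of 2 for each 1-bit:
2^0 + 2^2 + 2^3 + 2^4 + 2^6 + 2^7 + 2^11
= 1 + 4 + 8 + 16 + 64 + 128 + 2048
= 2269



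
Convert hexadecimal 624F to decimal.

Expand by place value (powers of 16):
Digit values: F = 15
624F = 6 × 16^3 + 2 × 16^2 + 4 × 16^1 + 15 × 16^0
= 6 × 4096 + 2 × 256 + 4 × 16 + 15 × 1
= 24576 + 512 + 64 + 15
= 25167



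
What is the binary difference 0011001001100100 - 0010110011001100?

Method 1 - Direct subtraction (column by column from the right: bit − bit − borrow-in; if negative, add 2 and borrow 1 from the next column):
borrow: 0001101100110000
        0011001001100100
-       0010110011001100
------------------------
        0000010110011000

Method 2 - Add two's complement:
Two's complement of 0010110011001100: invert → 1101001100110011, add 1 → 1101001100110100
  0011001001100100
+ 1101001100110100
------------------
 10000010110011000  (end carry out of the top bit = 1)
Discarding the end carry: 0000010110011000
Decimal check:
  0011001001100100 = 8192 + 4096 + 512 + 64 + 32 + 4 = 12900
  0010110011001100 = 8192 + 2048 + 1024 + 128 + 64 + 8 + 4 = 11468
  12900 - 11468 = 1432, and 0000010110011000 = 1024 + 256 + 128 + 16 + 8 = 1432 ✓

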